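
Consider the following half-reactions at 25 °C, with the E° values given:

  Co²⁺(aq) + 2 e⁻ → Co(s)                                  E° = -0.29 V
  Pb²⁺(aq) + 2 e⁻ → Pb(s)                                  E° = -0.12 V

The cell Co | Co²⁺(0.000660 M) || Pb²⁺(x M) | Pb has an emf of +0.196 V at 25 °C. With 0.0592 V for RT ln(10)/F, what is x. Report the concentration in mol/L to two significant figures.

0.0050 M

Pb²⁺/Pb is the cathode, Co²⁺/Co the anode: E°cell = +0.17 V, n = 2.
Overall reaction: Pb²⁺(aq) + Co(s) → Pb(s) + Co²⁺(aq); Q = [Co²⁺]^1/[Pb²⁺]^1.
From E = E° − (0.0592/n) log Q: log Q = (E° − E)·n/0.0592 = (+0.17 − (+0.196))·2/0.0592 = -0.8784.
So 1·log[Pb²⁺] = 1·log(0.00066) − log Q = -3.1805 − (-0.8784) = -2.3021; [Pb²⁺] = 10^(-2.3021) ≈ 0.0050 M.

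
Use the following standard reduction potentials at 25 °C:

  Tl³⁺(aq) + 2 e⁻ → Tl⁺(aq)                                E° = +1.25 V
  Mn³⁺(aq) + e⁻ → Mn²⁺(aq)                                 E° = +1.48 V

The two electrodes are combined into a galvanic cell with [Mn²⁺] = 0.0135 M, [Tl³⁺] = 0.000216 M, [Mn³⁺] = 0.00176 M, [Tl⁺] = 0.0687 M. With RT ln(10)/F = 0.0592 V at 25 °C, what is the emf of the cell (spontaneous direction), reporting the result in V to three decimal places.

+0.252 V

Mn³⁺/Mn²⁺ is the cathode (higher E°), Tl³⁺/Tl⁺ the anode: E°cell = +1.48 − (+1.25) = +0.23 V, n = 2.
Overall: 2 Mn³⁺(aq) + Tl⁺(aq) → 2 Mn²⁺(aq) + Tl³⁺(aq)
Q = [Mn²⁺]^2·[Tl³⁺] / ([Mn³⁺]^2·[Tl⁺]); log Q = -0.733.
E = E° − (0.0592/n) log Q = +0.23 − (0.0592/2)(-0.733) = +0.252 V.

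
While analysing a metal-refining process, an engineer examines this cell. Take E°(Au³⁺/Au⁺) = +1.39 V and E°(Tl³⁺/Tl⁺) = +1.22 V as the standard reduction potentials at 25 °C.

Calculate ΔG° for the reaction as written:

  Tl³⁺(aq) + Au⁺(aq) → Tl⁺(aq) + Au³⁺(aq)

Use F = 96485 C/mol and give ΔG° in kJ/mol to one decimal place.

As written, Tl³⁺/Tl⁺ is reduced (cathode) and Au³⁺/Au⁺ is oxidised (anode), so E°cell = (+1.22) − (+1.39) = -0.17 V.
Balancing electrons gives n = 2.
ΔG° = −nFE° = −(2)(96485)(-0.17) = 32,805 J = +32.8 kJ/mol.

+32.8 kJ/mol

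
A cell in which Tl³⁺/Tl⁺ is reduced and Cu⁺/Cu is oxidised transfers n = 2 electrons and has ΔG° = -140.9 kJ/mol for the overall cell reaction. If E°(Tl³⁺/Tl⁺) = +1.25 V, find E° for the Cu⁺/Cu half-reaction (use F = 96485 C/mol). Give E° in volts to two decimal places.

+0.52 V

E°cell = −ΔG°/(nF) = −(-140.9×10³)/((2)(96485)) = +0.730 V.
Since Tl³⁺/Tl⁺ is the cathode and Cu⁺/Cu the anode, E°cell = E°(Tl³⁺/Tl⁺) − E°(Cu⁺/Cu).
So E°(Cu⁺/Cu) = E°(Tl³⁺/Tl⁺) − E°cell = (+1.25) − (+0.730) = +0.52 V.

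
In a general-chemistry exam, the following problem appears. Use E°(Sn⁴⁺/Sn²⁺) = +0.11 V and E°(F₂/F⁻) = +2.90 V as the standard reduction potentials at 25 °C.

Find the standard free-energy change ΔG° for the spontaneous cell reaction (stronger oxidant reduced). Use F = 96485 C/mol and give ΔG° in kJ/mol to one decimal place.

-538.4 kJ/mol

F₂/F⁻ (E° = +2.90 V) is the cathode; Sn⁴⁺/Sn²⁺ (E° = +0.11 V) is the anode, so E°cell = +2.79 V.
Balancing electrons gives n = 2 (lcm of 2 and 2).
ΔG° = −nFE° = −(2)(96485)(+2.79) = -538,386 J = -538.4 kJ/mol.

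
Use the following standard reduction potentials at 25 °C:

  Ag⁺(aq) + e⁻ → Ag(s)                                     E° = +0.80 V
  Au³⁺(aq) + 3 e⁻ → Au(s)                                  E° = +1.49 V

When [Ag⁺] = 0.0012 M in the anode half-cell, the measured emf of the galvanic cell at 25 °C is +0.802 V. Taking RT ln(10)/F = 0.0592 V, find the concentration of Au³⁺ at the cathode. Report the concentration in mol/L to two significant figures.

0.00082 M

Au³⁺/Au is the cathode, Ag⁺/Ag the anode: E°cell = +0.69 V, n = 3.
Overall reaction: Au³⁺(aq) + 3 Ag(s) → Au(s) + 3 Ag⁺(aq); Q = [Ag⁺]^3/[Au³⁺]^1.
From E = E° − (0.0592/n) log Q: log Q = (E° − E)·n/0.0592 = (+0.69 − (+0.802))·3/0.0592 = -5.6757.
So 1·log[Au³⁺] = 3·log(0.0012) − log Q = -8.7625 − (-5.6757) = -3.0868; [Au³⁺] = 10^(-3.0868) ≈ 0.00082 M.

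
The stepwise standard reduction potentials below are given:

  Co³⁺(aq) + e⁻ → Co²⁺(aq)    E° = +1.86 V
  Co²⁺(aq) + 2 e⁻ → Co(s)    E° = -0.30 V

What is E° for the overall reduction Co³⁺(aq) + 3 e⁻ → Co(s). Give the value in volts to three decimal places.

+0.420 V

Adding the free-energy changes (−nFE°) of the two steps gives −n₃FE°₃ = −n₁FE°₁ − n₂FE°₂.
E°₃ = (1×+1.86 + 2×-0.30) / 3 = (+1.260) / 3 = +0.420 V.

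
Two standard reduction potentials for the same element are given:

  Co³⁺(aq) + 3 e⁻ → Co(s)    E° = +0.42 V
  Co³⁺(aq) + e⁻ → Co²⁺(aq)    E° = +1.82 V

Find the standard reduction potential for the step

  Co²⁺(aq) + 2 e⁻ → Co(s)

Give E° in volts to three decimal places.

-0.280 V

Sequential free energies add, so n₃E°₃ = n₁E°₁ + n₂E°₂.
With n₃ = 3, and the known step contributing 1×(+1.82) V, the unknown satisfies 2·E° = 3×(+0.42) − 1×(+1.82) = -0.560.
E° = -0.560 / 2 = -0.280 V.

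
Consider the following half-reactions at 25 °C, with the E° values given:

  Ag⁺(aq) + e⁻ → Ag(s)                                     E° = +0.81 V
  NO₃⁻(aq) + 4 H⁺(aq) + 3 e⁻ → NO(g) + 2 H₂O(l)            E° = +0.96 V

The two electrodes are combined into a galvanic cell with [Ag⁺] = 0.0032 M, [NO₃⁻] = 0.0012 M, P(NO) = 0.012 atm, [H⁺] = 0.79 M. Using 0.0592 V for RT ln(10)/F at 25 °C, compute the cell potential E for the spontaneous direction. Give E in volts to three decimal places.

NO₃⁻/NO is the cathode (higher E°), Ag⁺/Ag the anode: E°cell = +0.96 − (+0.81) = +0.15 V, n = 3.
Overall: NO₃⁻(aq) + 4 H⁺(aq) + 3 Ag(s) → NO(g) + 2 H₂O(l) + 3 Ag⁺(aq)
Q = P(NO)·[Ag⁺]^3 / ([NO₃⁻]·[H⁺]^4); log Q = -6.075.
E = E° − (0.0592/n) log Q = +0.15 − (0.0592/3)(-6.075) = +0.270 V.

+0.270 V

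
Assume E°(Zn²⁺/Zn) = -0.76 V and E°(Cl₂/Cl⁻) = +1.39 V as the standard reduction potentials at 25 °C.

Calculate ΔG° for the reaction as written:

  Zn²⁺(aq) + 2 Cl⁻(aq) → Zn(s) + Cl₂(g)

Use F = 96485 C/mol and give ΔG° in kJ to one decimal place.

As written, Zn²⁺/Zn is reduced (cathode) and Cl₂/Cl⁻ is oxidised (anode), so E°cell = (-0.76) − (+1.39) = -2.15 V.
Balancing electrons gives n = 2.
ΔG° = −nFE° = −(2)(96485)(-2.15) = 414,886 J = +414.9 kJ.

+414.9 kJ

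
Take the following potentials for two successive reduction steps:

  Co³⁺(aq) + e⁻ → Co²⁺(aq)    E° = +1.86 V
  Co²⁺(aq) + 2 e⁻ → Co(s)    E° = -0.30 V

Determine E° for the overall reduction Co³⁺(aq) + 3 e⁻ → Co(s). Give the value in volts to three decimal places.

Since ΔG° = −nFE° is additive over sequential reductions, n₃E°₃ = n₁E°₁ + n₂E°₂.
E°₃ = (1×+1.86 + 2×-0.30) / 3 = (+1.260) / 3 = +0.420 V.
Simply averaging or adding the two E° values would be wrong; the electron-weighted sum is required.

+0.420 V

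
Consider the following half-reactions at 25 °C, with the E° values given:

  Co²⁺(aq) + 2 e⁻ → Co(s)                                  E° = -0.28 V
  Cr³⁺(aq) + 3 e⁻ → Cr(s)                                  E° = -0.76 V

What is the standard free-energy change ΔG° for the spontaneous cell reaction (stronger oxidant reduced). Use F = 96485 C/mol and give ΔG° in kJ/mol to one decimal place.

Co²⁺/Co (E° = -0.28 V) is the cathode; Cr³⁺/Cr (E° = -0.76 V) is the anode, so E°cell = +0.48 V.
Balancing electrons gives n = 6 (lcm of 2 and 3).
ΔG° = −nFE° = −(6)(96485)(+0.48) = -277,877 J = -277.9 kJ/mol.

-277.9 kJ/mol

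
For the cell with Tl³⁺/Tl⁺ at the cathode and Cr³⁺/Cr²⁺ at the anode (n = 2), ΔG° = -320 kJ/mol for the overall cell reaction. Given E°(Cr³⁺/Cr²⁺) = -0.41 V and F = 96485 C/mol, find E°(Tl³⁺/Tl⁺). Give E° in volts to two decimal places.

E°cell = −ΔG°/(nF) = −(-320×10³)/((2)(96485)) = +1.658 V.
Since Tl³⁺/Tl⁺ is the cathode and Cr³⁺/Cr²⁺ the anode, E°cell = E°(Tl³⁺/Tl⁺) − E°(Cr³⁺/Cr²⁺).
So E°(Tl³⁺/Tl⁺) = E°cell + E°(Cr³⁺/Cr²⁺) = +1.658 + (-0.41) = +1.25 V.

+1.25 V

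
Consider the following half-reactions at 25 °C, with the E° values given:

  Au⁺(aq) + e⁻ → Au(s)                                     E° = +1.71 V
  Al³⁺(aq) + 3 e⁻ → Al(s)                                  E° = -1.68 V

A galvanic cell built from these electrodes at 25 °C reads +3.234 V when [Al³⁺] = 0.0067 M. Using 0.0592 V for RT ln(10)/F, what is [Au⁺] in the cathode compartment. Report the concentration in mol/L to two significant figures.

0.00044 M

Au⁺/Au is the cathode, Al³⁺/Al the anode: E°cell = +3.39 V, n = 3.
Overall reaction: 3 Au⁺(aq) + Al(s) → 3 Au(s) + Al³⁺(aq); Q = [Al³⁺]^1/[Au⁺]^3.
From E = E° − (0.0592/n) log Q: log Q = (E° − E)·n/0.0592 = (+3.39 − (+3.234))·3/0.0592 = 7.9054.
So 3·log[Au⁺] = 1·log(0.0067) − log Q = -2.1739 − (7.9054) = -10.0793; log[Au⁺] = -10.0793 / 3 = -3.3598; [Au⁺] = 10^(-3.3598) ≈ 0.00044 M.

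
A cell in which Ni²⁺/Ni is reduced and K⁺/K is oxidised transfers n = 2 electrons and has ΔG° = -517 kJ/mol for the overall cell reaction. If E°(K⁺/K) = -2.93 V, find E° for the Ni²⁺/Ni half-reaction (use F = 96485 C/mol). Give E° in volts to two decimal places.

-0.25 V

E°cell = −ΔG°/(nF) = −(-517×10³)/((2)(96485)) = +2.679 V.
Since Ni²⁺/Ni is the cathode and K⁺/K the anode, E°cell = E°(Ni²⁺/Ni) − E°(K⁺/K).
So E°(Ni²⁺/Ni) = E°cell + E°(K⁺/K) = +2.679 + (-2.93) = -0.25 V.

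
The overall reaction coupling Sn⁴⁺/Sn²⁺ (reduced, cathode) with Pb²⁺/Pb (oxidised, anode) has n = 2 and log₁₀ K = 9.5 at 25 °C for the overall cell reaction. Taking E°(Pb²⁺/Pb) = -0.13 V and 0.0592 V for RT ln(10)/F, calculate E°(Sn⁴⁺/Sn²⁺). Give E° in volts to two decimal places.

E°cell = (0.0592/n)·log K = (0.0592/2)(9.5) = +0.281 V.
Since Sn⁴⁺/Sn²⁺ is the cathode and Pb²⁺/Pb the anode, E°cell = E°(Sn⁴⁺/Sn²⁺) − E°(Pb²⁺/Pb).
So E°(Sn⁴⁺/Sn²⁺) = E°cell + E°(Pb²⁺/Pb) = +0.281 + (-0.13) = +0.15 V.

+0.15 V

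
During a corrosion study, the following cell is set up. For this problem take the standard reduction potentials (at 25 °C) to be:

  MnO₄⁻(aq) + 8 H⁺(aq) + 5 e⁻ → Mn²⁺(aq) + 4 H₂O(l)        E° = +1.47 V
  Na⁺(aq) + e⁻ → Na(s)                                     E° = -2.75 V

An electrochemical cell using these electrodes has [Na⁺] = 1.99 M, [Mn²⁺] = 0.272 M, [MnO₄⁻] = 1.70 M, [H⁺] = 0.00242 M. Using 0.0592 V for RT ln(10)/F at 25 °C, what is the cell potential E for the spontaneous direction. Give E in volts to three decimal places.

+3.964 V

MnO₄⁻/Mn²⁺ is the cathode (higher E°), Na⁺/Na the anode: E°cell = +1.47 − (-2.75) = +4.22 V, n = 5.
Overall: MnO₄⁻(aq) + 8 H⁺(aq) + 5 Na(s) → Mn²⁺(aq) + 4 H₂O(l) + 5 Na⁺(aq)
Q = [Mn²⁺]·[Na⁺]^5 / ([MnO₄⁻]·[H⁺]^8); log Q = 21.628.
E = E° − (0.0592/n) log Q = +4.22 − (0.0592/5)(21.628) = +3.964 V.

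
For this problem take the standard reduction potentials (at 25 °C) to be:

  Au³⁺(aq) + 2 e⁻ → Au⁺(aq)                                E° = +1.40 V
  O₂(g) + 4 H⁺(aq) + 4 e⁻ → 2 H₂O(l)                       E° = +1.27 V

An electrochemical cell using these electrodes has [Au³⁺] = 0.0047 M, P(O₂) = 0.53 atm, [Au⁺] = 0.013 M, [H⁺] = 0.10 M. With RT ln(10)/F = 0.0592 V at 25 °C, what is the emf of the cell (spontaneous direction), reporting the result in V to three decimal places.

+0.180 V

Au³⁺/Au⁺ is the cathode (higher E°), O₂/H₂O the anode: E°cell = +1.40 − (+1.27) = +0.13 V, n = 4.
Overall: 2 Au³⁺(aq) + 2 H₂O(l) → 2 Au⁺(aq) + O₂(g) + 4 H⁺(aq)
Q = [Au⁺]^2·P(O₂)·[H⁺]^4 / ([Au³⁺]^2); log Q = -3.392.
E = E° − (0.0592/n) log Q = +0.13 − (0.0592/4)(-3.392) = +0.180 V.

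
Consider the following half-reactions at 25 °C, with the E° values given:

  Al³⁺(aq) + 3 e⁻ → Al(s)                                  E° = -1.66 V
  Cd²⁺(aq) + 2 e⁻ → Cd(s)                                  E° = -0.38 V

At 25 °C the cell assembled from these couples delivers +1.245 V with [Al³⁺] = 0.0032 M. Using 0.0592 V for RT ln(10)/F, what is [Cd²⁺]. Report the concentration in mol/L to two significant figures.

Cd²⁺/Cd is the cathode, Al³⁺/Al the anode: E°cell = +1.28 V, n = 6.
Overall reaction: 3 Cd²⁺(aq) + 2 Al(s) → 3 Cd(s) + 2 Al³⁺(aq); Q = [Al³⁺]^2/[Cd²⁺]^3.
From E = E° − (0.0592/n) log Q: log Q = (E° − E)·n/0.0592 = (+1.28 − (+1.245))·6/0.0592 = 3.5473.
So 3·log[Cd²⁺] = 2·log(0.0032) − log Q = -4.9897 − (3.5473) = -8.5370; log[Cd²⁺] = -8.5370 / 3 = -2.8457; [Cd²⁺] = 10^(-2.8457) ≈ 0.0014 M.

0.0014 M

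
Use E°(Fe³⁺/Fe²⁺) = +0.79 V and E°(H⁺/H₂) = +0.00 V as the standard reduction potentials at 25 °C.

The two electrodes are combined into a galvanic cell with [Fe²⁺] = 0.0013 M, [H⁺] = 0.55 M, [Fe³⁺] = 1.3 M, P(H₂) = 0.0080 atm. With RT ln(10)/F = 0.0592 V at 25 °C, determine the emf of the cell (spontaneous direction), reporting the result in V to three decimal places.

+0.921 V

Fe³⁺/Fe²⁺ is the cathode (higher E°), H⁺/H₂ the anode: E°cell = +0.79 − (+0.00) = +0.79 V, n = 2.
Overall: 2 Fe³⁺(aq) + H₂(g) → 2 Fe²⁺(aq) + 2 H⁺(aq)
Q = [Fe²⁺]^2·[H⁺]^2 / ([Fe³⁺]^2·P(H₂)); log Q = -4.422.
E = E° − (0.0592/n) log Q = +0.79 − (0.0592/2)(-4.422) = +0.921 V.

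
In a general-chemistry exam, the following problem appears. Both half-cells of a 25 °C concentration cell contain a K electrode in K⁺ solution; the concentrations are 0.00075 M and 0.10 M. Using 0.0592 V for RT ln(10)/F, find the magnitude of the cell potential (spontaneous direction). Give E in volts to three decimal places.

For a concentration cell E°cell = 0. The 0.10 M side is the cathode (reduction is favoured where [K⁺] is higher).
With n = 1, E = −(0.0592/1) log([K⁺]ₐₙ/[K⁺]꜀ₐₜ) = −(0.0592/1) log(0.00075/0.1) = −(0.0592/1)(-2.125) = +0.126 V.

+0.126 V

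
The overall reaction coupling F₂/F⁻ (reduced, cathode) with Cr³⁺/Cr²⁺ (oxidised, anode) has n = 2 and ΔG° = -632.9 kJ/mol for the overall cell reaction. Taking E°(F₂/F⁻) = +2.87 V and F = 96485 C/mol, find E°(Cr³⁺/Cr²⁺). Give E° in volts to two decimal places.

-0.41 V

E°cell = −ΔG°/(nF) = −(-632.9×10³)/((2)(96485)) = +3.280 V.
Since F₂/F⁻ is the cathode and Cr³⁺/Cr²⁺ the anode, E°cell = E°(F₂/F⁻) − E°(Cr³⁺/Cr²⁺).
So E°(Cr³⁺/Cr²⁺) = E°(F₂/F⁻) − E°cell = (+2.87) − (+3.280) = -0.41 V.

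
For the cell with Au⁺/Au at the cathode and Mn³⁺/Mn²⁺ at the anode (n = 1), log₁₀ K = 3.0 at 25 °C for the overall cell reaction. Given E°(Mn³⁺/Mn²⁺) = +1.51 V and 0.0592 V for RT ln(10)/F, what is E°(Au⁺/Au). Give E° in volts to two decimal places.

E°cell = (0.0592/n)·log K = (0.0592/1)(3.0) = +0.178 V.
Since Au⁺/Au is the cathode and Mn³⁺/Mn²⁺ the anode, E°cell = E°(Au⁺/Au) − E°(Mn³⁺/Mn²⁺).
So E°(Au⁺/Au) = E°cell + E°(Mn³⁺/Mn²⁺) = +0.178 + (+1.51) = +1.69 V.

+1.69 V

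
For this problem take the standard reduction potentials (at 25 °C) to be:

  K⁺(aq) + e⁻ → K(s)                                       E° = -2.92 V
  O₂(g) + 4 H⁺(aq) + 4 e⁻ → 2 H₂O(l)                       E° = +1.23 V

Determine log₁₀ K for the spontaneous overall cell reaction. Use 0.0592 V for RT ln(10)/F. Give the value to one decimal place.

Cathode: O₂/H₂O; anode: K⁺/K. E°cell = +4.15 V, n = 4.
log K = nE°cell / 0.0592 = (4)(+4.15) / 0.0592 = 280.4.

280.4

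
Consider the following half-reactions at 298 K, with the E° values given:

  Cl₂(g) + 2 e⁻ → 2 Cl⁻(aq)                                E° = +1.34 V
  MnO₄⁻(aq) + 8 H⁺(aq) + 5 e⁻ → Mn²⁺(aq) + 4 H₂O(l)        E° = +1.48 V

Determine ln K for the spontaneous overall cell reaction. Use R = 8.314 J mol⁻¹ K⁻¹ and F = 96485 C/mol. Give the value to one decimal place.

Cathode: MnO₄⁻/Mn²⁺; anode: Cl₂/Cl⁻. E°cell = (+1.48) − (+1.34) = +0.14 V, with n = 10.
ΔG° = −nFE° = −RT ln K, so ln K = nFE°/(RT) = (10)(96485)(+0.14) / ((8.314)(298)) = 54.521.

54.5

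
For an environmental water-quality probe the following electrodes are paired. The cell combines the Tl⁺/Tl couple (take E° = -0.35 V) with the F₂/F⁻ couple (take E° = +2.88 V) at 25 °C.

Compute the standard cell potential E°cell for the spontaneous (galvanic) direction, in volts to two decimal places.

+3.23 V

The F₂/F⁻ couple has the higher reduction potential, so it is the cathode; Tl⁺/Tl is oxidised at the anode.
E°cell = E°(cathode) − E°(anode) = (+2.88) − (-0.35) = +3.23 V.
Since E°cell > 0, the reaction is spontaneous under standard conditions.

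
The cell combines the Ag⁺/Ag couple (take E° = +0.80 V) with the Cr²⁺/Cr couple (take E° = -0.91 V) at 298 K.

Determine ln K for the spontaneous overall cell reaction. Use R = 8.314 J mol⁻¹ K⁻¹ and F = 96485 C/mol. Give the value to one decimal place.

133.2

Cathode: Ag⁺/Ag; anode: Cr²⁺/Cr. E°cell = (+0.80) − (-0.91) = +1.71 V, with n = 2.
ΔG° = −nFE° = −RT ln K, so ln K = nFE°/(RT) = (2)(96485)(+1.71) / ((8.314)(298)) = 133.186.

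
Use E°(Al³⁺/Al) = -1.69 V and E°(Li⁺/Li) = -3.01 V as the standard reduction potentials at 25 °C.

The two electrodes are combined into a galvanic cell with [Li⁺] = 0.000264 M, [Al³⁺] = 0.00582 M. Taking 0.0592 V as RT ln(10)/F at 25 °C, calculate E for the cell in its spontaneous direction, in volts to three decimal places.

Al³⁺/Al is the cathode (higher E°), Li⁺/Li the anode: E°cell = -1.69 − (-3.01) = +1.32 V, n = 3.
Overall: Al³⁺(aq) + 3 Li(s) → Al(s) + 3 Li⁺(aq)
Q = [Li⁺]^3 / ([Al³⁺]); log Q = -8.500.
E = E° − (0.0592/n) log Q = +1.32 − (0.0592/3)(-8.500) = +1.488 V.

+1.488 V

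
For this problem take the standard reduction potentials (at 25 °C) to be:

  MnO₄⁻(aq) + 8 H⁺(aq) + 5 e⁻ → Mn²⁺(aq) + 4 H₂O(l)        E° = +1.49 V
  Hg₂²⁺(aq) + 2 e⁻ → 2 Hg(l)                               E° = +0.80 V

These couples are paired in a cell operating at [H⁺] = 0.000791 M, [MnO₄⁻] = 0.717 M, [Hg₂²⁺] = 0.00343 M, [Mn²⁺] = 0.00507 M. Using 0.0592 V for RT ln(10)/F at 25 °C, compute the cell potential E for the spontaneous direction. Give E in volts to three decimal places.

+0.495 V

MnO₄⁻/Mn²⁺ is the cathode (higher E°), Hg₂²⁺/Hg the anode: E°cell = +1.49 − (+0.80) = +0.69 V, n = 10.
Overall: 2 MnO₄⁻(aq) + 16 H⁺(aq) + 10 Hg(l) → 2 Mn²⁺(aq) + 8 H₂O(l) + 5 Hg₂²⁺(aq)
Q = [Mn²⁺]^2·[Hg₂²⁺]^5 / ([MnO₄⁻]^2·[H⁺]^16); log Q = 33.005.
E = E° − (0.0592/n) log Q = +0.69 − (0.0592/10)(33.005) = +0.495 V.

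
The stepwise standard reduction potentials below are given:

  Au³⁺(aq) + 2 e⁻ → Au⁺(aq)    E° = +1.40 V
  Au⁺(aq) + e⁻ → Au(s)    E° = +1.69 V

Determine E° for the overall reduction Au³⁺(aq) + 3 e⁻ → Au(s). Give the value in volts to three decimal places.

Adding the free-energy changes (−nFE°) of the two steps gives −n₃FE°₃ = −n₁FE°₁ − n₂FE°₂.
E°₃ = (2×+1.40 + 1×+1.69) / 3 = (+4.490) / 3 = +1.497 V.
Simply averaging or adding the two E° values would be wrong; the electron-weighted sum is required.

+1.497 V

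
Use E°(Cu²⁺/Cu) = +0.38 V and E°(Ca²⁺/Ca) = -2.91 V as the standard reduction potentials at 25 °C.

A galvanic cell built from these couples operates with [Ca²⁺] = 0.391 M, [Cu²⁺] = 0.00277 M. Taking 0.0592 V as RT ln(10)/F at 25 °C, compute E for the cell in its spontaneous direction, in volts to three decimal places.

+3.226 V

Cu²⁺/Cu is the cathode (higher E°), Ca²⁺/Ca the anode: E°cell = +0.38 − (-2.91) = +3.29 V, n = 2.
Overall: Cu²⁺(aq) + Ca(s) → Cu(s) + Ca²⁺(aq)
Q = [Ca²⁺] / ([Cu²⁺]); log Q = 2.150.
E = E° − (0.0592/n) log Q = +3.29 − (0.0592/2)(2.150) = +3.226 V.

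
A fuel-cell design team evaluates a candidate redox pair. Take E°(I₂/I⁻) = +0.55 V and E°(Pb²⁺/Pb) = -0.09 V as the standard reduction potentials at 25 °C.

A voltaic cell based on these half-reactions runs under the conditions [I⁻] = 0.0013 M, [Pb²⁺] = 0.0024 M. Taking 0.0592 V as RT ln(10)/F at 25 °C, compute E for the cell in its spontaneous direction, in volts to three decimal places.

+0.888 V

I₂/I⁻ is the cathode (higher E°), Pb²⁺/Pb the anode: E°cell = +0.55 − (-0.09) = +0.64 V, n = 2.
Overall: I₂(s) + Pb(s) → 2 I⁻(aq) + Pb²⁺(aq)
Q = [I⁻]^2·[Pb²⁺]; log Q = -8.392.
E = E° − (0.0592/n) log Q = +0.64 − (0.0592/2)(-8.392) = +0.888 V.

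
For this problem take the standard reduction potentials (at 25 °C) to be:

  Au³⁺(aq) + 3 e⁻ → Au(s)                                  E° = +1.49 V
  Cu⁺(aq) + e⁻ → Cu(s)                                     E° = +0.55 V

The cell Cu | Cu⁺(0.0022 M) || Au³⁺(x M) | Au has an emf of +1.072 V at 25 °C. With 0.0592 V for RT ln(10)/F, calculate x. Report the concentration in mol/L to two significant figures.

Au³⁺/Au is the cathode, Cu⁺/Cu the anode: E°cell = +0.94 V, n = 3.
Overall reaction: Au³⁺(aq) + 3 Cu(s) → Au(s) + 3 Cu⁺(aq); Q = [Cu⁺]^3/[Au³⁺]^1.
From E = E° − (0.0592/n) log Q: log Q = (E° − E)·n/0.0592 = (+0.94 − (+1.072))·3/0.0592 = -6.6892.
So 1·log[Au³⁺] = 3·log(0.0022) − log Q = -7.9727 − (-6.6892) = -1.2835; [Au³⁺] = 10^(-1.2835) ≈ 0.052 M.

0.052 M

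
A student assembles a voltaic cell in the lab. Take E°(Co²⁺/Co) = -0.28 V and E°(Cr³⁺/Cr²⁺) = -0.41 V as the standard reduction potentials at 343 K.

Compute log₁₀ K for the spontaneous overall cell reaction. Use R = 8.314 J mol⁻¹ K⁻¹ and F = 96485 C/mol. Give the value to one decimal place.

Cathode: Co²⁺/Co; anode: Cr³⁺/Cr²⁺. E°cell = (-0.28) − (-0.41) = +0.13 V, with n = 2.
ΔG° = −nFE° = −RT ln K, so ln K = nFE°/(RT) = (2)(96485)(+0.13) / ((8.314)(343)) = 8.797.
log₁₀ K = 8.797 / ln 10 = 3.8.

3.8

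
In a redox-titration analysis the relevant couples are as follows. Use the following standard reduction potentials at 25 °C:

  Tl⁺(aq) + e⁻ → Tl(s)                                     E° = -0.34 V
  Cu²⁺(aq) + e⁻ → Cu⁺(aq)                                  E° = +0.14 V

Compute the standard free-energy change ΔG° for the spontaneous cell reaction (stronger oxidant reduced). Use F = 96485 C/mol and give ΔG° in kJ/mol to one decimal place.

-46.3 kJ/mol

Cu²⁺/Cu⁺ (E° = +0.14 V) is the cathode; Tl⁺/Tl (E° = -0.34 V) is the anode, so E°cell = +0.48 V.
Balancing electrons gives n = 1 (lcm of 1 and 1).
ΔG° = −nFE° = −(1)(96485)(+0.48) = -46,313 J = -46.3 kJ/mol.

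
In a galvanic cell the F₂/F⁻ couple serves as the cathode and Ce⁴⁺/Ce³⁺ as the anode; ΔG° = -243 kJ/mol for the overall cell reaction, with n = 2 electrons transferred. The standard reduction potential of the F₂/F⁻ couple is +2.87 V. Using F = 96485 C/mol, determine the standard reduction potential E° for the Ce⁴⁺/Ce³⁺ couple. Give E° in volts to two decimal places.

E°cell = −ΔG°/(nF) = −(-243×10³)/((2)(96485)) = +1.259 V.
Since F₂/F⁻ is the cathode and Ce⁴⁺/Ce³⁺ the anode, E°cell = E°(F₂/F⁻) − E°(Ce⁴⁺/Ce³⁺).
So E°(Ce⁴⁺/Ce³⁺) = E°(F₂/F⁻) − E°cell = (+2.87) − (+1.259) = +1.61 V.

+1.61 V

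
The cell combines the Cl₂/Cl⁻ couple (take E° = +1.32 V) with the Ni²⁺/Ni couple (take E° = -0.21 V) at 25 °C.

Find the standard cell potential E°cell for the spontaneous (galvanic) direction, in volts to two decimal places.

The Cl₂/Cl⁻ couple has the higher reduction potential, so it is the cathode; Ni²⁺/Ni is oxidised at the anode.
E°cell = E°(cathode) − E°(anode) = (+1.32) − (-0.21) = +1.53 V.

+1.53 V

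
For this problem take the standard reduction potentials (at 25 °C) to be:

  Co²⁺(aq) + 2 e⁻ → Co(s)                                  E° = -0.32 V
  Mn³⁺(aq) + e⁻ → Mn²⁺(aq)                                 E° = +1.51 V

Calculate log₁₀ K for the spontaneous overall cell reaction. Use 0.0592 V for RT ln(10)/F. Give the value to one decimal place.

Cathode: Mn³⁺/Mn²⁺; anode: Co²⁺/Co. E°cell = +1.83 V, n = 2.
log K = nE°cell / 0.0592 = (2)(+1.83) / 0.0592 = 61.8.

61.8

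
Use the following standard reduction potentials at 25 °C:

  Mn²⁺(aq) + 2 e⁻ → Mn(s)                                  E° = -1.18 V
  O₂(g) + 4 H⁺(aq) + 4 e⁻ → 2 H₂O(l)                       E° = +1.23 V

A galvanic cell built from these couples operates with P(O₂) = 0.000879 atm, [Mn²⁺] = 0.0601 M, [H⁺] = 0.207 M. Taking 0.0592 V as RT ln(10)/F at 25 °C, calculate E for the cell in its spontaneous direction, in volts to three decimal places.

+2.360 V

O₂/H₂O is the cathode (higher E°), Mn²⁺/Mn the anode: E°cell = +1.23 − (-1.18) = +2.41 V, n = 4.
Overall: O₂(g) + 4 H⁺(aq) + 2 Mn(s) → 2 H₂O(l) + 2 Mn²⁺(aq)
Q = [Mn²⁺]^2 / (P(O₂)·[H⁺]^4); log Q = 3.350.
E = E° − (0.0592/n) log Q = +2.41 − (0.0592/4)(3.350) = +2.360 V.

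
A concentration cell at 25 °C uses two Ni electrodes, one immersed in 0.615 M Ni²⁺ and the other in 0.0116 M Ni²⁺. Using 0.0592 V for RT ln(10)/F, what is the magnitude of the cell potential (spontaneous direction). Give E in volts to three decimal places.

+0.051 V

For a concentration cell E°cell = 0. The 0.615 M side is the cathode (reduction is favoured where [Ni²⁺] is higher).
With n = 2, E = −(0.0592/2) log([Ni²⁺]ₐₙ/[Ni²⁺]꜀ₐₜ) = −(0.0592/2) log(0.0116/0.615) = −(0.0592/2)(-1.724) = +0.051 V.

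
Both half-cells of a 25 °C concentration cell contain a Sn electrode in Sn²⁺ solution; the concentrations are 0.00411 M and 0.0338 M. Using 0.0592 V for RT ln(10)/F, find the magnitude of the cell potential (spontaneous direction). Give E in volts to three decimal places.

+0.027 V

For a concentration cell E°cell = 0. The 0.0338 M side is the cathode (reduction is favoured where [Sn²⁺] is higher).
With n = 2, E = −(0.0592/2) log([Sn²⁺]ₐₙ/[Sn²⁺]꜀ₐₜ) = −(0.0592/2) log(0.00411/0.0338) = −(0.0592/2)(-0.915) = +0.027 V.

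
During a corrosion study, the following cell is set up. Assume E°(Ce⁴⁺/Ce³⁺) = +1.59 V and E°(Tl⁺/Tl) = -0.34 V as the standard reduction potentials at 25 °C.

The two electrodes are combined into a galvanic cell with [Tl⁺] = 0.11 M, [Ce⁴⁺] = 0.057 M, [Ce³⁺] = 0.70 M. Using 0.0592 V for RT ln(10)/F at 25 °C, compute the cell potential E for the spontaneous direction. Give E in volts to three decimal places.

Ce⁴⁺/Ce³⁺ is the cathode (higher E°), Tl⁺/Tl the anode: E°cell = +1.59 − (-0.34) = +1.93 V, n = 1.
Overall: Ce⁴⁺(aq) + Tl(s) → Ce³⁺(aq) + Tl⁺(aq)
Q = [Ce³⁺]·[Tl⁺] / ([Ce⁴⁺]); log Q = 0.131.
E = E° − (0.0592/n) log Q = +1.93 − (0.0592/1)(0.131) = +1.922 V.

+1.922 V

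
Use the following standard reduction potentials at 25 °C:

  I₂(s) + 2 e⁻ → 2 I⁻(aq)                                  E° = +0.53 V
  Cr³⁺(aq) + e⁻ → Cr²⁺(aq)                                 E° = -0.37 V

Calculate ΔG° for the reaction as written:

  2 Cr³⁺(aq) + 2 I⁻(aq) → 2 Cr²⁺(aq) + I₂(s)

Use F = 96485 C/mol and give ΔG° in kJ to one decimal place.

As written, Cr³⁺/Cr²⁺ is reduced (cathode) and I₂/I⁻ is oxidised (anode), so E°cell = (-0.37) − (+0.53) = -0.90 V.
Balancing electrons gives n = 2.
ΔG° = −nFE° = −(2)(96485)(-0.90) = 173,673 J = +173.7 kJ.

+173.7 kJ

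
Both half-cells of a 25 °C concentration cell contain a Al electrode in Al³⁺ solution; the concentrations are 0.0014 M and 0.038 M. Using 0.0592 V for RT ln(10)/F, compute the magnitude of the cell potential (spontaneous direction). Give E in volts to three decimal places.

For a concentration cell E°cell = 0. The 0.038 M side is the cathode (reduction is favoured where [Al³⁺] is higher).
With n = 3, E = −(0.0592/3) log([Al³⁺]ₐₙ/[Al³⁺]꜀ₐₜ) = −(0.0592/3) log(0.0014/0.038) = −(0.0592/3)(-1.434) = +0.028 V.

+0.028 V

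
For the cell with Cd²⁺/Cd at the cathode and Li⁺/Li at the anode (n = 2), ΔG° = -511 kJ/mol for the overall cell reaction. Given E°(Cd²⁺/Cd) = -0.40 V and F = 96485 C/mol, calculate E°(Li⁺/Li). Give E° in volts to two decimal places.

E°cell = −ΔG°/(nF) = −(-511×10³)/((2)(96485)) = +2.648 V.
Since Cd²⁺/Cd is the cathode and Li⁺/Li the anode, E°cell = E°(Cd²⁺/Cd) − E°(Li⁺/Li).
So E°(Li⁺/Li) = E°(Cd²⁺/Cd) − E°cell = (-0.40) − (+2.648) = -3.05 V.

-3.05 V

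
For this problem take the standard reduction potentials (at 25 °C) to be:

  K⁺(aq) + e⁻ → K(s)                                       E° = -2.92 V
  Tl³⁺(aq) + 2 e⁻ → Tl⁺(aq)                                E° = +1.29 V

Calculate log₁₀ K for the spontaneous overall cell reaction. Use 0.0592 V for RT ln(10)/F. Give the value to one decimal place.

Cathode: Tl³⁺/Tl⁺; anode: K⁺/K. E°cell = +4.21 V, n = 2.
log K = nE°cell / 0.0592 = (2)(+4.21) / 0.0592 = 142.2.

142.2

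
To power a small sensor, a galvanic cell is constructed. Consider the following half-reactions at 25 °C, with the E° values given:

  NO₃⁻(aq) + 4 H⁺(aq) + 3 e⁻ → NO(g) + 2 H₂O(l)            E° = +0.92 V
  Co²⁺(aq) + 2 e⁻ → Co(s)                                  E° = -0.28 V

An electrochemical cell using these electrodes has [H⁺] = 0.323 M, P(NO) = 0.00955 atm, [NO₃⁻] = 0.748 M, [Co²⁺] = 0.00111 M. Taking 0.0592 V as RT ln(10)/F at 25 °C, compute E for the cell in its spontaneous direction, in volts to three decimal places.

NO₃⁻/NO is the cathode (higher E°), Co²⁺/Co the anode: E°cell = +0.92 − (-0.28) = +1.20 V, n = 6.
Overall: 2 NO₃⁻(aq) + 8 H⁺(aq) + 3 Co(s) → 2 NO(g) + 4 H₂O(l) + 3 Co²⁺(aq)
Q = P(NO)^2·[Co²⁺]^3 / ([NO₃⁻]^2·[H⁺]^8); log Q = -8.725.
E = E° − (0.0592/n) log Q = +1.20 − (0.0592/6)(-8.725) = +1.286 V.

+1.286 V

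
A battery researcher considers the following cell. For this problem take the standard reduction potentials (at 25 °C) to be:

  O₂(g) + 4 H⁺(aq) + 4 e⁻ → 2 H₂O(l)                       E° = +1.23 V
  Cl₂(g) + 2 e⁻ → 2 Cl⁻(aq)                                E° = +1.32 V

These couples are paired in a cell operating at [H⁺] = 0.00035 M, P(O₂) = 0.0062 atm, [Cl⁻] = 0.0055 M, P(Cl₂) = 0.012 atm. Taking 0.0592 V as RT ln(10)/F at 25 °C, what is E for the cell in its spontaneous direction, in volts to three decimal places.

+0.404 V

Cl₂/Cl⁻ is the cathode (higher E°), O₂/H₂O the anode: E°cell = +1.32 − (+1.23) = +0.09 V, n = 4.
Overall: 2 Cl₂(g) + 2 H₂O(l) → 4 Cl⁻(aq) + O₂(g) + 4 H⁺(aq)
Q = [Cl⁻]^4·P(O₂)·[H⁺]^4 / (P(Cl₂)^2); log Q = -21.228.
E = E° − (0.0592/n) log Q = +0.09 − (0.0592/4)(-21.228) = +0.404 V.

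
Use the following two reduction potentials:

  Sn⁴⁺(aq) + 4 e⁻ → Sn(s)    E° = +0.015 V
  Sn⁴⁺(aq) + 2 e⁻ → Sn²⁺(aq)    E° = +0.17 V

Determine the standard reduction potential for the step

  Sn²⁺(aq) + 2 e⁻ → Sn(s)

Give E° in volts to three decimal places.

Sequential free energies add, so n₃E°₃ = n₁E°₁ + n₂E°₂.
With n₃ = 4, and the known step contributing 2×(+0.17) V, the unknown satisfies 2·E° = 4×(+0.015) − 2×(+0.17) = -0.280.
E° = -0.280 / 2 = -0.140 V.

-0.140 V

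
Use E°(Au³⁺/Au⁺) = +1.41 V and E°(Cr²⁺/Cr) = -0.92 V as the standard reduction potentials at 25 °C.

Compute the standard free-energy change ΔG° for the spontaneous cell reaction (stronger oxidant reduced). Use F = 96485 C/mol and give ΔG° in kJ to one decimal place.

-449.6 kJ

Au³⁺/Au⁺ (E° = +1.41 V) is the cathode; Cr²⁺/Cr (E° = -0.92 V) is the anode, so E°cell = +2.33 V.
Balancing electrons gives n = 2 (lcm of 2 and 2).
ΔG° = −nFE° = −(2)(96485)(+2.33) = -449,620 J = -449.6 kJ.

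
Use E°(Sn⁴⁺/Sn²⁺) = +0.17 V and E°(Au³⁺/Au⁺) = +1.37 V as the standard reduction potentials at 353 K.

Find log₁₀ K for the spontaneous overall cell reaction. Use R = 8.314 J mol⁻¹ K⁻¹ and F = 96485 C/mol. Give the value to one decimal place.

Cathode: Au³⁺/Au⁺; anode: Sn⁴⁺/Sn²⁺. E°cell = (+1.37) − (+0.17) = +1.20 V, with n = 2.
ΔG° = −nFE° = −RT ln K, so ln K = nFE°/(RT) = (2)(96485)(+1.20) / ((8.314)(353)) = 78.902.
log₁₀ K = 78.902 / ln 10 = 34.3.

34.3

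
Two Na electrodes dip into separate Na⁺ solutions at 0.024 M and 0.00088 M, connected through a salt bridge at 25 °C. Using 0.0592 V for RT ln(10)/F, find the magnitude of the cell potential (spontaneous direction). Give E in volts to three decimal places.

+0.085 V

For a concentration cell E°cell = 0. The 0.024 M side is the cathode (reduction is favoured where [Na⁺] is higher).
With n = 1, E = −(0.0592/1) log([Na⁺]ₐₙ/[Na⁺]꜀ₐₜ) = −(0.0592/1) log(0.00088/0.024) = −(0.0592/1)(-1.436) = +0.085 V.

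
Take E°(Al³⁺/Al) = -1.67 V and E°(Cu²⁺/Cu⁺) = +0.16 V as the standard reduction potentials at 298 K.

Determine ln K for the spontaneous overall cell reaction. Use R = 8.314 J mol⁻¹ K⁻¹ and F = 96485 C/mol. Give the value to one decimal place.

Cathode: Cu²⁺/Cu⁺; anode: Al³⁺/Al. E°cell = (+0.16) − (-1.67) = +1.83 V, with n = 3.
ΔG° = −nFE° = −RT ln K, so ln K = nFE°/(RT) = (3)(96485)(+1.83) / ((8.314)(298)) = 213.799.

213.8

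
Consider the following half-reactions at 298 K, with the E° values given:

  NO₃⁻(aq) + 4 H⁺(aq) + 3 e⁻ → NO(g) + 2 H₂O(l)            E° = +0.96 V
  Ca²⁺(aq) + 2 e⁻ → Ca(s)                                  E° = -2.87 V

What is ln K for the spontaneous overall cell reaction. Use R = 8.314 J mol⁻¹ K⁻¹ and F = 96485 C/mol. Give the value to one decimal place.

Cathode: NO₃⁻/NO; anode: Ca²⁺/Ca. E°cell = (+0.96) − (-2.87) = +3.83 V, with n = 6.
ΔG° = −nFE° = −RT ln K, so ln K = nFE°/(RT) = (6)(96485)(+3.83) / ((8.314)(298)) = 894.919.

894.9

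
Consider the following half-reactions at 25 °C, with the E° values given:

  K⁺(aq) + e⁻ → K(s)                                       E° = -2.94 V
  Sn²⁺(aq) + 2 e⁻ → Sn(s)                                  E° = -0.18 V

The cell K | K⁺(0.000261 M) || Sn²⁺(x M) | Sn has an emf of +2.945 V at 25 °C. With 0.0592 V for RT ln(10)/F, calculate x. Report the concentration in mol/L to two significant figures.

0.12 M

Sn²⁺/Sn is the cathode, K⁺/K the anode: E°cell = +2.76 V, n = 2.
Overall reaction: Sn²⁺(aq) + 2 K(s) → Sn(s) + 2 K⁺(aq); Q = [K⁺]^2/[Sn²⁺]^1.
From E = E° − (0.0592/n) log Q: log Q = (E° − E)·n/0.0592 = (+2.76 − (+2.945))·2/0.0592 = -6.2500.
So 1·log[Sn²⁺] = 2·log(0.000261) − log Q = -7.1667 − (-6.2500) = -0.9167; [Sn²⁺] = 10^(-0.9167) ≈ 0.12 M.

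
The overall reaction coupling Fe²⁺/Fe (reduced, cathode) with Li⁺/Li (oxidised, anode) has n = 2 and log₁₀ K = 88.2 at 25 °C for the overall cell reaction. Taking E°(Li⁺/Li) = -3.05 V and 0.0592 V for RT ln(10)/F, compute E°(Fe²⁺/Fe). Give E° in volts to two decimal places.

E°cell = (0.0592/n)·log K = (0.0592/2)(88.2) = +2.611 V.
Since Fe²⁺/Fe is the cathode and Li⁺/Li the anode, E°cell = E°(Fe²⁺/Fe) − E°(Li⁺/Li).
So E°(Fe²⁺/Fe) = E°cell + E°(Li⁺/Li) = +2.611 + (-3.05) = -0.44 V.

-0.44 V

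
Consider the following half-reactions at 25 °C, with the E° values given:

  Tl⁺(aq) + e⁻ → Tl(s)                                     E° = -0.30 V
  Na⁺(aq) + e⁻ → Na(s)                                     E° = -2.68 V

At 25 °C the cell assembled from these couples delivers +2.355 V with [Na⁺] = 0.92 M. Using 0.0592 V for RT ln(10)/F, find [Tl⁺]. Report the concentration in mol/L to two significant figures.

0.35 M

Tl⁺/Tl is the cathode, Na⁺/Na the anode: E°cell = +2.38 V, n = 1.
Overall reaction: Tl⁺(aq) + Na(s) → Tl(s) + Na⁺(aq); Q = [Na⁺]^1/[Tl⁺]^1.
From E = E° − (0.0592/n) log Q: log Q = (E° − E)·n/0.0592 = (+2.38 − (+2.355))·1/0.0592 = 0.4223.
So 1·log[Tl⁺] = 1·log(0.92) − log Q = -0.0362 − (0.4223) = -0.4585; [Tl⁺] = 10^(-0.4585) ≈ 0.35 M.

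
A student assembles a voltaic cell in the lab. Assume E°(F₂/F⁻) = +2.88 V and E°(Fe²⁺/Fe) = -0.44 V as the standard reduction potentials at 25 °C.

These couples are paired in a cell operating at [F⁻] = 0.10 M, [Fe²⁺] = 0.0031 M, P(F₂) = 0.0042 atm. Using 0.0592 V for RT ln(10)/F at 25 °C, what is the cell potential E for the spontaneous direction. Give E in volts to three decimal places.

+3.383 V

F₂/F⁻ is the cathode (higher E°), Fe²⁺/Fe the anode: E°cell = +2.88 − (-0.44) = +3.32 V, n = 2.
Overall: F₂(g) + Fe(s) → 2 F⁻(aq) + Fe²⁺(aq)
Q = [F⁻]^2·[Fe²⁺] / (P(F₂)); log Q = -2.132.
E = E° − (0.0592/n) log Q = +3.32 − (0.0592/2)(-2.132) = +3.383 V.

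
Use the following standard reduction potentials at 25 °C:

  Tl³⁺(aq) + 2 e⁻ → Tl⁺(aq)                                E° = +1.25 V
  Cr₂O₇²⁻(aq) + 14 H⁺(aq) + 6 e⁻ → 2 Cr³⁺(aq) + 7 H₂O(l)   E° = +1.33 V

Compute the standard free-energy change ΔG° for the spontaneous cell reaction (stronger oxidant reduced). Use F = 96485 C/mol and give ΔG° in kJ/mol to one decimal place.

Cr₂O₇²⁻/Cr³⁺ (E° = +1.33 V) is the cathode; Tl³⁺/Tl⁺ (E° = +1.25 V) is the anode, so E°cell = +0.08 V.
Balancing electrons gives n = 6 (lcm of 6 and 2).
ΔG° = −nFE° = −(6)(96485)(+0.08) = -46,313 J = -46.3 kJ/mol.

-46.3 kJ/mol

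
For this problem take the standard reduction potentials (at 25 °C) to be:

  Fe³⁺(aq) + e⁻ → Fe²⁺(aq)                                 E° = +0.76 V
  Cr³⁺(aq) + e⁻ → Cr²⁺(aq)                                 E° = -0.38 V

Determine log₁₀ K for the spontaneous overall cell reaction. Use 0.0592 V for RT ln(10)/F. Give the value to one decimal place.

19.3

Cathode: Fe³⁺/Fe²⁺; anode: Cr³⁺/Cr²⁺. E°cell = +1.14 V, n = 1.
log K = nE°cell / 0.0592 = (1)(+1.14) / 0.0592 = 19.3.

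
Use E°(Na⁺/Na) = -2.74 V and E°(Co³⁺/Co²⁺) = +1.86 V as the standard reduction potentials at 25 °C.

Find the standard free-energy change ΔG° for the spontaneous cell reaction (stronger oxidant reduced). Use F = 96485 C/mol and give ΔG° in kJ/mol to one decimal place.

Co³⁺/Co²⁺ (E° = +1.86 V) is the cathode; Na⁺/Na (E° = -2.74 V) is the anode, so E°cell = +4.60 V.
Balancing electrons gives n = 1 (lcm of 1 and 1).
ΔG° = −nFE° = −(1)(96485)(+4.60) = -443,831 J = -443.8 kJ/mol.

-443.8 kJ/mol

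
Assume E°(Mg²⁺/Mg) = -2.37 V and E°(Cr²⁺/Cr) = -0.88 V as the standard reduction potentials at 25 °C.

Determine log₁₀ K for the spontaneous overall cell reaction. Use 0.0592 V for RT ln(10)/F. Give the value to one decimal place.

Cathode: Cr²⁺/Cr; anode: Mg²⁺/Mg. E°cell = +1.49 V, n = 2.
log K = nE°cell / 0.0592 = (2)(+1.49) / 0.0592 = 50.3.

50.3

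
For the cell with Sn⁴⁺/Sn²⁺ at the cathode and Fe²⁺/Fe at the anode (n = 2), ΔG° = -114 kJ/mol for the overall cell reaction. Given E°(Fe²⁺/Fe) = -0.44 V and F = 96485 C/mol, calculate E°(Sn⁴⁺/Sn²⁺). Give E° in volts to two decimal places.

E°cell = −ΔG°/(nF) = −(-114×10³)/((2)(96485)) = +0.591 V.
Since Sn⁴⁺/Sn²⁺ is the cathode and Fe²⁺/Fe the anode, E°cell = E°(Sn⁴⁺/Sn²⁺) − E°(Fe²⁺/Fe).
So E°(Sn⁴⁺/Sn²⁺) = E°cell + E°(Fe²⁺/Fe) = +0.591 + (-0.44) = +0.15 V.

+0.15 V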